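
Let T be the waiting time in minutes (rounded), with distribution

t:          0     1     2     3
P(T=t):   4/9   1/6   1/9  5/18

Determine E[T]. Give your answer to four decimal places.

E[T] = Σ t·P(T=t)
 = 0·4/9 + 1·1/6 + 2·1/9 + 3·5/18
 = 0 + 1/6 + 2/9 + 5/6
 = 11/9

1.2222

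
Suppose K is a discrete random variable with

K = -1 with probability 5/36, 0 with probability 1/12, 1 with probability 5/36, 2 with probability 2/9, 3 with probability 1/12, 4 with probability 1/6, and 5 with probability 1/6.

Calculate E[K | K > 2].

P(K > 2) = 1/12 + 1/6 + 1/6 = 5/12.
E[K | K > 2] = [3·1/12 + 4·1/6 + 5·1/6] / (5/12)
 = 7/4 / (5/12)
 = 21/5

4.2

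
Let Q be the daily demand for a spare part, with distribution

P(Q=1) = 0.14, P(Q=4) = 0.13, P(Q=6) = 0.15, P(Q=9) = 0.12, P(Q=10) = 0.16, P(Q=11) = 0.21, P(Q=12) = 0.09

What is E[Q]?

E[Q] = Σ q·P(Q=q)
 = 1·0.14 + 4·0.13 + 6·0.15 + 9·0.12 + 10·0.16 + 11·0.21 + 12·0.09
 = 0.14 + 0.52 + 0.9 + 1.08 + 1.6 + 2.31 + 1.08
 = 7.63

7.63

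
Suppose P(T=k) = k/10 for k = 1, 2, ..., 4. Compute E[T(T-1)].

E[T(T-1)] = Σ t(t-1)·P(T=t)
 = 0·1/10 + 2·1/5 + 6·3/10 + 12·2/5
 = 0 + 2/5 + 9/5 + 24/5
 = 7

7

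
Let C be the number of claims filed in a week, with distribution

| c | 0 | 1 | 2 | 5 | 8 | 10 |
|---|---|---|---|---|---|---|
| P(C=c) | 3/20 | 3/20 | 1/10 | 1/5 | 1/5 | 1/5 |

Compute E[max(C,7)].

7.8

E[max(C,7)] = Σ max(c,7)·P(C=c)
 = 7·3/20 + 7·3/20 + 7·1/10 + 7·1/5 + 8·1/5 + 10·1/5
 = 21/20 + 21/20 + 7/10 + 7/5 + 8/5 + 2
 = 39/5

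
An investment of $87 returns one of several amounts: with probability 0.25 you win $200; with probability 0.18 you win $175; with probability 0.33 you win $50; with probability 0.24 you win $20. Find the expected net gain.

E[payout] = 200·0.25 + 175·0.18 + 50·0.33 + 20·0.24
 = 50 + 31.5 + 16.5 + 4.8
 = 102.8
Net = 102.8 - 87 = 15.8

15.8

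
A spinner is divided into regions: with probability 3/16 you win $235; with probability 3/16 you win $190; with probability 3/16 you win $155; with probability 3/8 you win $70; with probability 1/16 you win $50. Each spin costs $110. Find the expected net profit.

E[payout] = 235·3/16 + 190·3/16 + 155·3/16 + 70·3/8 + 50·1/16
 = 705/16 + 285/8 + 465/16 + 105/4 + 25/8
 = 1105/8
Net = 1105/8 - 110 = 225/8

28.125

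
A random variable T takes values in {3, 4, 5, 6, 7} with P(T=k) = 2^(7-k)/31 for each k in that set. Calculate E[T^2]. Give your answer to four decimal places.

E[T^2] = Σ t^2·P(T=t)
 = 9·16/31 + 16·8/31 + 25·4/31 + 36·2/31 + 49·1/31
 = 144/31 + 128/31 + 100/31 + 72/31 + 49/31
 = 493/31

15.9032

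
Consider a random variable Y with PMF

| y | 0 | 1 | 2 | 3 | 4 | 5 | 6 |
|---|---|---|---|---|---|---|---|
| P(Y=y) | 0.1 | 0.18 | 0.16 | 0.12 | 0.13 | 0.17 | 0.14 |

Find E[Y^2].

E[Y^2] = Σ y^2·P(Y=y)
 = 0·0.1 + 1·0.18 + 4·0.16 + 9·0.12 + 16·0.13 + 25·0.17 + 36·0.14
 = 0 + 0.18 + 0.64 + 1.08 + 2.08 + 4.25 + 5.04
 = 13.27

13.27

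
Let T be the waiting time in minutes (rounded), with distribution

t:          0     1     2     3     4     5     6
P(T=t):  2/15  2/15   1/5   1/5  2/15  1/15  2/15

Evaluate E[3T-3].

E[3T-3] = Σ (3t-3)·P(T=t)
 = (-3)·2/15 + 0·2/15 + 3·1/5 + 6·1/5 + 9·2/15 + 12·1/15 + 15·2/15
 = (-2/5) + 0 + 3/5 + 6/5 + 6/5 + 4/5 + 2
 = 27/5

5.4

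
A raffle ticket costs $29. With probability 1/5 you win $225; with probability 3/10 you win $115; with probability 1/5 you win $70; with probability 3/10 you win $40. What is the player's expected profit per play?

E[payout] = 225·1/5 + 115·3/10 + 70·1/5 + 40·3/10
 = 45 + 69/2 + 14 + 12
 = 211/2
Net = 211/2 - 29 = 153/2

76.5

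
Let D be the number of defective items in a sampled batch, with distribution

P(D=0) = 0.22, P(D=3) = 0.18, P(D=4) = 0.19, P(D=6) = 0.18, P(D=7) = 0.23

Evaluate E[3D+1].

E[3D+1] = Σ (3d+1)·P(D=d)
 = 1·0.22 + 10·0.18 + 13·0.19 + 19·0.18 + 22·0.23
 = 0.22 + 1.8 + 2.47 + 3.42 + 5.06
 = 12.97

12.97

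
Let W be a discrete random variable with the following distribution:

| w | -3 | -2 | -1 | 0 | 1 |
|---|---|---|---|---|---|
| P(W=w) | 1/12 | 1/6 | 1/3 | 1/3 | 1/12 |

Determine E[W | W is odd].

P(W is odd) = 1/12 + 1/3 + 1/12 = 1/2.
E[W | W is odd] = [(-3)·1/12 + (-1)·1/3 + 1·1/12] / (1/2)
 = -1/2 / (1/2)
 = -1

-1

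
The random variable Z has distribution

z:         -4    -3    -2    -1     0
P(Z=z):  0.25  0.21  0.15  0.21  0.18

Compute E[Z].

E[Z] = Σ z·P(Z=z)
 = (-4)·0.25 + (-3)·0.21 + (-2)·0.15 + (-1)·0.21 + 0·0.18
 = (-1) + (-0.63) + (-0.3) + (-0.21) + 0
 = -2.14

-2.14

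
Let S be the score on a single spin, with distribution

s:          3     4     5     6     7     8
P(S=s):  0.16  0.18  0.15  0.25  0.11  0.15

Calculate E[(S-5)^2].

E[(S-5)^2] = Σ (s-5)^2·P(S=s)
 = 4·0.16 + 1·0.18 + 0·0.15 + 1·0.25 + 4·0.11 + 9·0.15
 = 0.64 + 0.18 + 0 + 0.25 + 0.44 + 1.35
 = 2.86

2.86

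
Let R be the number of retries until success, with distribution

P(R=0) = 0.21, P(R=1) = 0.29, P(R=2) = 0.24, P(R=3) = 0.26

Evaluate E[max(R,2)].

E[max(R,2)] = Σ max(r,2)·P(R=r)
 = 2·0.21 + 2·0.29 + 2·0.24 + 3·0.26
 = 0.42 + 0.58 + 0.48 + 0.78
 = 2.26

2.26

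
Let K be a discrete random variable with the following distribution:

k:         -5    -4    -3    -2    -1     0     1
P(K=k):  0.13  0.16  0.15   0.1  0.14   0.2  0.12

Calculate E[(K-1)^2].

E[(K-1)^2] = Σ (k-1)^2·P(K=k)
 = 36·0.13 + 25·0.16 + 16·0.15 + 9·0.1 + 4·0.14 + 1·0.2 + 0·0.12
 = 4.68 + 4 + 2.4 + 0.9 + 0.56 + 0.2 + 0
 = 12.74

12.74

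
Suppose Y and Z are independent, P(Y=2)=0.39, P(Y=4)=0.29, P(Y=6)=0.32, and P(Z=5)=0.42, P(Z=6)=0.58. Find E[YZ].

21.5388

E[YZ] = Σ_y Σ_z yz · P(Y=y)P(Z=z)
 = 10·0.1638 + 12·0.2262 + 20·0.1218 + 24·0.1682 + 30·0.1344 + 36·0.1856
 = 1.638 + 2.7144 + 2.436 + 4.0368 + 4.032 + 6.6816
 = 21.5388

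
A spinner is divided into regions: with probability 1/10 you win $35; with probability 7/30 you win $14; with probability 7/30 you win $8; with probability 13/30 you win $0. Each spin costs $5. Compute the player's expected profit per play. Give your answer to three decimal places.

E[payout] = 35·1/10 + 14·7/30 + 8·7/30 + 0·13/30
 = 7/2 + 49/15 + 28/15 + 0
 = 259/30
Net = 259/30 - 5 = 109/30

3.633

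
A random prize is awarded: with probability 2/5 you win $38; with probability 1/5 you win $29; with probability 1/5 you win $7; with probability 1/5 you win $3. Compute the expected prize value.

E[payout] = 38·2/5 + 29·1/5 + 7·1/5 + 3·1/5
 = 76/5 + 29/5 + 7/5 + 3/5
 = 23

23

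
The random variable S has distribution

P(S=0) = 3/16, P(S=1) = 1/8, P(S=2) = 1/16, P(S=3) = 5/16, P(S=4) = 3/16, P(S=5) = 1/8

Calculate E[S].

2.5625

E[S] = Σ s·P(S=s)
 = 0·3/16 + 1·1/8 + 2·1/16 + 3·5/16 + 4·3/16 + 5·1/8
 = 0 + 1/8 + 1/8 + 15/16 + 3/4 + 5/8
 = 41/16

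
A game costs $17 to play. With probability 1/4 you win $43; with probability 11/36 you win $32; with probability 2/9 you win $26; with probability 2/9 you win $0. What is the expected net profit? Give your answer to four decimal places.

E[payout] = 43·1/4 + 32·11/36 + 26·2/9 + 0·2/9
 = 43/4 + 88/9 + 52/9 + 0
 = 947/36
Net = 947/36 - 17 = 335/36

9.3056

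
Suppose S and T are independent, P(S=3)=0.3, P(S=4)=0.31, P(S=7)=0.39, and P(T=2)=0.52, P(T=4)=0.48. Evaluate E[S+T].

7.83

E[S+T] = Σ_s Σ_t (s+t) · P(S=s)P(T=t)
 = 5·0.156 + 7·0.144 + 6·0.1612 + 8·0.1488 + 9·0.2028 + 11·0.1872
 = 0.78 + 1.008 + 0.9672 + 1.1904 + 1.8252 + 2.0592
 = 7.83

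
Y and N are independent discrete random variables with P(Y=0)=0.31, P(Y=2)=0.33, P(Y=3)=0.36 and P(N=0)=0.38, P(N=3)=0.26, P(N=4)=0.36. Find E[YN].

3.8628

E[YN] = Σ_y Σ_n yn · P(Y=y)P(N=n)
 = 0·0.1178 + 0·0.0806 + 0·0.1116 + 0·0.1254 + 6·0.0858 + 8·0.1188 + 0·0.1368 + 9·0.0936 + 12·0.1296
 = 0 + 0 + 0 + 0 + 0.5148 + 0.9504 + 0 + 0.8424 + 1.5552
 = 3.8628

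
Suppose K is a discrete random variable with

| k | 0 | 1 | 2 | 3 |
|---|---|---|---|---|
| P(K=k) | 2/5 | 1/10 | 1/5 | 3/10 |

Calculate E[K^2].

3.6

E[K^2] = Σ k^2·P(K=k)
 = 0·2/5 + 1·1/10 + 4·1/5 + 9·3/10
 = 0 + 1/10 + 4/5 + 27/10
 = 18/5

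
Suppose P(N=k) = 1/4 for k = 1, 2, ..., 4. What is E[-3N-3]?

E[-3N-3] = Σ (-3n-3)·P(N=n)
 = (-6)·1/4 + (-9)·1/4 + (-12)·1/4 + (-15)·1/4
 = (-3/2) + (-9/4) + (-3) + (-15/4)
 = -21/2

-10.5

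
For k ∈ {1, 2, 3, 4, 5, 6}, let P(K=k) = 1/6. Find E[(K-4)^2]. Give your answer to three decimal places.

E[(K-4)^2] = Σ (k-4)^2·P(K=k)
 = 9·1/6 + 4·1/6 + 1·1/6 + 0·1/6 + 1·1/6 + 4·1/6
 = 3/2 + 2/3 + 1/6 + 0 + 1/6 + 2/3
 = 19/6

3.167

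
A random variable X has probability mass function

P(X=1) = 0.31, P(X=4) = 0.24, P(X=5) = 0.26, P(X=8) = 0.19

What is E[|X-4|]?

E[|X-4|] = Σ |x-4|·P(X=x)
 = 3·0.31 + 0·0.24 + 1·0.26 + 4·0.19
 = 0.93 + 0 + 0.26 + 0.76
 = 1.95

1.95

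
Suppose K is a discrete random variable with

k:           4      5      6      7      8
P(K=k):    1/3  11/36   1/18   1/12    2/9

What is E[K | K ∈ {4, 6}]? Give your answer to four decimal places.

P(K ∈ {4, 6}) = 1/3 + 1/18 = 7/18.
E[K | K ∈ {4, 6}] = [4·1/3 + 6·1/18] / (7/18)
 = 5/3 / (7/18)
 = 30/7

4.2857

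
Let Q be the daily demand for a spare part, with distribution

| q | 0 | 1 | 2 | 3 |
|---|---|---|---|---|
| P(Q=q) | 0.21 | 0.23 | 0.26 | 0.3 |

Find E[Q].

E[Q] = Σ q·P(Q=q)
 = 0·0.21 + 1·0.23 + 2·0.26 + 3·0.3
 = 0 + 0.23 + 0.52 + 0.9
 = 1.65

1.65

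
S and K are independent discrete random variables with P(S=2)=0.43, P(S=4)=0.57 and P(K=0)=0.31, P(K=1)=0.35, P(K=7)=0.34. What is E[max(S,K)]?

E[max(S,K)] = Σ_s Σ_k max(s,k) · P(S=s)P(K=k)
 = 2·0.1333 + 2·0.1505 + 7·0.1462 + 4·0.1767 + 4·0.1995 + 7·0.1938
 = 0.2666 + 0.301 + 1.0234 + 0.7068 + 0.798 + 1.3566
 = 4.4524

4.4524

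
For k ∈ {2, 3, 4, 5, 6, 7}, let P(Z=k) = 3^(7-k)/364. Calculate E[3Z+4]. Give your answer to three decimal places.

E[3Z+4] = Σ (3z+4)·P(Z=z)
 = 10·243/364 + 13·81/364 + 16·27/364 + 19·9/364 + 22·3/364 + 25·1/364
 = 1215/182 + 81/28 + 108/91 + 171/364 + 33/182 + 25/364
 = 4177/364

11.475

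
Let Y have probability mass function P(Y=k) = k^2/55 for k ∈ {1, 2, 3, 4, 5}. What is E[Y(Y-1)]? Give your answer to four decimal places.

E[Y(Y-1)] = Σ y(y-1)·P(Y=y)
 = 0·1/55 + 2·4/55 + 6·9/55 + 12·16/55 + 20·5/11
 = 0 + 8/55 + 54/55 + 192/55 + 100/11
 = 754/55

13.7091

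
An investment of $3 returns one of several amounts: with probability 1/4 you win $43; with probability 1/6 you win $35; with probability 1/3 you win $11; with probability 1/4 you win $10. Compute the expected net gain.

E[payout] = 43·1/4 + 35·1/6 + 11·1/3 + 10·1/4
 = 43/4 + 35/6 + 11/3 + 5/2
 = 91/4
Net = 91/4 - 3 = 79/4

19.75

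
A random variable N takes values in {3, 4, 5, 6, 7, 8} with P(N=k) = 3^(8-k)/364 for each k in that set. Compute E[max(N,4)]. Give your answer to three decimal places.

E[max(N,4)] = Σ max(n,4)·P(N=n)
 = 4·243/364 + 4·81/364 + 5·27/364 + 6·9/364 + 7·3/364 + 8·1/364
 = 243/91 + 81/91 + 135/364 + 27/182 + 3/52 + 2/91
 = 757/182

4.159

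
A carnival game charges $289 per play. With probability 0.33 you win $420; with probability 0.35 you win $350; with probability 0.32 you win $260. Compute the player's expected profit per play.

55.3

E[payout] = 420·0.33 + 350·0.35 + 260·0.32
 = 138.6 + 122.5 + 83.2
 = 344.3
Net = 344.3 - 289 = 55.3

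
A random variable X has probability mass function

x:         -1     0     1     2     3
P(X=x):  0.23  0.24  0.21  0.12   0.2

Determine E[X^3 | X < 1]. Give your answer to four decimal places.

-0.4894

P(X < 1) = 0.23 + 0.24 = 0.47.
E[X^3 | X < 1] = [(-1)·0.23 + 0·0.24] / 0.47
 = -0.23 / 0.47
 = -23/47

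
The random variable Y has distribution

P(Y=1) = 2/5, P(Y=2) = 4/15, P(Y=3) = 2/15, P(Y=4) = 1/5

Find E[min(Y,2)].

E[min(Y,2)] = Σ min(y,2)·P(Y=y)
 = 1·2/5 + 2·4/15 + 2·2/15 + 2·1/5
 = 2/5 + 8/15 + 4/15 + 2/5
 = 8/5

1.6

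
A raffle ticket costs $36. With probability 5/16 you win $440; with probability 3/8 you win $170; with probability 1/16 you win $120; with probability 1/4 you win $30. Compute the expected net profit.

E[payout] = 440·5/16 + 170·3/8 + 120·1/16 + 30·1/4
 = 275/2 + 255/4 + 15/2 + 15/2
 = 865/4
Net = 865/4 - 36 = 721/4

180.25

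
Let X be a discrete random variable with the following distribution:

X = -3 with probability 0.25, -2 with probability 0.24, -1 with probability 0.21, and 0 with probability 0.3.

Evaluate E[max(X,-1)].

E[max(X,-1)] = Σ max(x,-1)·P(X=x)
 = (-1)·0.25 + (-1)·0.24 + (-1)·0.21 + 0·0.3
 = (-0.25) + (-0.24) + (-0.21) + 0
 = -0.7

-0.7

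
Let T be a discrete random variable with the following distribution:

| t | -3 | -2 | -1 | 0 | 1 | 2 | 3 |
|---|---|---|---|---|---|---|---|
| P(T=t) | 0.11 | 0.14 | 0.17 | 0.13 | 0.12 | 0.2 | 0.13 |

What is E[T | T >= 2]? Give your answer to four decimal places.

2.3939

P(T >= 2) = 0.2 + 0.13 = 0.33.
E[T | T >= 2] = [2·0.2 + 3·0.13] / 0.33
 = 0.79 / 0.33
 = 79/33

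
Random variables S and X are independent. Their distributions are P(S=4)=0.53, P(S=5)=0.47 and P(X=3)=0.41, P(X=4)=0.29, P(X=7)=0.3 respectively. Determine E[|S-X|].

E[|S-X|] = Σ_s Σ_x |s-x| · P(S=s)P(X=x)
 = 1·0.2173 + 0·0.1537 + 3·0.159 + 2·0.1927 + 1·0.1363 + 2·0.141
 = 0.2173 + 0 + 0.477 + 0.3854 + 0.1363 + 0.282
 = 1.498

1.498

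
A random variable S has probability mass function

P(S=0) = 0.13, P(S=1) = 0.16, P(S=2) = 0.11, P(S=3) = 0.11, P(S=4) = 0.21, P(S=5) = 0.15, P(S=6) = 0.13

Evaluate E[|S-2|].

E[|S-2|] = Σ |s-2|·P(S=s)
 = 2·0.13 + 1·0.16 + 0·0.11 + 1·0.11 + 2·0.21 + 3·0.15 + 4·0.13
 = 0.26 + 0.16 + 0 + 0.11 + 0.42 + 0.45 + 0.52
 = 1.92

1.92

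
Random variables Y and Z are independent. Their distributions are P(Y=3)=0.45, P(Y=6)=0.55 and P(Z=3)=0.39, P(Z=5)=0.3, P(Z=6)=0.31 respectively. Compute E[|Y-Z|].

1.497

E[|Y-Z|] = Σ_y Σ_z |y-z| · P(Y=y)P(Z=z)
 = 0·0.1755 + 2·0.135 + 3·0.1395 + 3·0.2145 + 1·0.165 + 0·0.1705
 = 0 + 0.27 + 0.4185 + 0.6435 + 0.165 + 0
 = 1.497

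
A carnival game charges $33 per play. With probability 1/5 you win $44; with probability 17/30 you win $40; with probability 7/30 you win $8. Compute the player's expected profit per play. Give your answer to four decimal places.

0.3333

E[payout] = 44·1/5 + 40·17/30 + 8·7/30
 = 44/5 + 68/3 + 28/15
 = 100/3
Net = 100/3 - 33 = 1/3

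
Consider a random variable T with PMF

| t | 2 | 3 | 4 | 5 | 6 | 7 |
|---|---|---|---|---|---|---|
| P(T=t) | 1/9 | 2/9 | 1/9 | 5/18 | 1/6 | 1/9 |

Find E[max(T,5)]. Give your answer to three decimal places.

E[max(T,5)] = Σ max(t,5)·P(T=t)
 = 5·1/9 + 5·2/9 + 5·1/9 + 5·5/18 + 6·1/6 + 7·1/9
 = 5/9 + 10/9 + 5/9 + 25/18 + 1 + 7/9
 = 97/18

5.389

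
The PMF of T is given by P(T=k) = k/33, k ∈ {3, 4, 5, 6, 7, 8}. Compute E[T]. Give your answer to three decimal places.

6.030

E[T] = Σ t·P(T=t)
 = 3·1/11 + 4·4/33 + 5·5/33 + 6·2/11 + 7·7/33 + 8·8/33
 = 3/11 + 16/33 + 25/33 + 12/11 + 49/33 + 64/33
 = 199/33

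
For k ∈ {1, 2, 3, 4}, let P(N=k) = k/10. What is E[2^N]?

9.8

E[2^N] = Σ 2^n·P(N=n)
 = 2·1/10 + 4·1/5 + 8·3/10 + 16·2/5
 = 1/5 + 4/5 + 12/5 + 32/5
 = 49/5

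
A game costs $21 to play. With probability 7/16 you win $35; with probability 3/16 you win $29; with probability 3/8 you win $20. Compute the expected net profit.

E[payout] = 35·7/16 + 29·3/16 + 20·3/8
 = 245/16 + 87/16 + 15/2
 = 113/4
Net = 113/4 - 21 = 29/4

7.25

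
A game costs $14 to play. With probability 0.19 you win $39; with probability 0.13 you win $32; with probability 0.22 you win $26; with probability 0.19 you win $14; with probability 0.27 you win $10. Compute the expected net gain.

E[payout] = 39·0.19 + 32·0.13 + 26·0.22 + 14·0.19 + 10·0.27
 = 7.41 + 4.16 + 5.72 + 2.66 + 2.7
 = 22.65
Net = 22.65 - 14 = 8.65

8.65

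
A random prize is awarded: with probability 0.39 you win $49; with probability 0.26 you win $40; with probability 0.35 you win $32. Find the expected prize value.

E[payout] = 49·0.39 + 40·0.26 + 32·0.35
 = 19.11 + 10.4 + 11.2
 = 40.71

40.71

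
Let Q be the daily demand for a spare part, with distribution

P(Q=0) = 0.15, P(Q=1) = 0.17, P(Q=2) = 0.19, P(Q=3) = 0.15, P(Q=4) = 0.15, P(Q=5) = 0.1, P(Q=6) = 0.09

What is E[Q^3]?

E[Q^3] = Σ q^3·P(Q=q)
 = 0·0.15 + 1·0.17 + 8·0.19 + 27·0.15 + 64·0.15 + 125·0.1 + 216·0.09
 = 0 + 0.17 + 1.52 + 4.05 + 9.6 + 12.5 + 19.44
 = 47.28

47.28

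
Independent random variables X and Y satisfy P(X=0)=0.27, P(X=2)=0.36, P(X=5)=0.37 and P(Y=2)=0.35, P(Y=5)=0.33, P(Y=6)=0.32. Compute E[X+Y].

6.84

E[X+Y] = Σ_x Σ_y (x+y) · P(X=x)P(Y=y)
 = 2·0.0945 + 5·0.0891 + 6·0.0864 + 4·0.126 + 7·0.1188 + 8·0.1152 + 7·0.1295 + 10·0.1221 + 11·0.1184
 = 0.189 + 0.4455 + 0.5184 + 0.504 + 0.8316 + 0.9216 + 0.9065 + 1.221 + 1.3024
 = 6.84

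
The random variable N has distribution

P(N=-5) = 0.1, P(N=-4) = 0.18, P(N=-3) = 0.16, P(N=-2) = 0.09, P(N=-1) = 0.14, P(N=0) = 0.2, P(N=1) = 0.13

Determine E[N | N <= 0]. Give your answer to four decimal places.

P(N <= 0) = 0.1 + 0.18 + 0.16 + 0.09 + 0.14 + 0.2 = 0.87.
E[N | N <= 0] = [(-5)·0.1 + (-4)·0.18 + (-3)·0.16 + (-2)·0.09 + (-1)·0.14 + 0·0.2] / 0.87
 = -2.02 / 0.87
 = -202/87

-2.3218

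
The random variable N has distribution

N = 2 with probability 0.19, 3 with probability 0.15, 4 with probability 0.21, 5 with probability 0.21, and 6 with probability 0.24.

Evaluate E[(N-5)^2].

E[(N-5)^2] = Σ (n-5)^2·P(N=n)
 = 9·0.19 + 4·0.15 + 1·0.21 + 0·0.21 + 1·0.24
 = 1.71 + 0.6 + 0.21 + 0 + 0.24
 = 2.76

2.76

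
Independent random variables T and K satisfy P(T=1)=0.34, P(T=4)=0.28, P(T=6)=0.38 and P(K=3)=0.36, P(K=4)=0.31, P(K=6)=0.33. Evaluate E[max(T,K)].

5.0468

E[max(T,K)] = Σ_t Σ_k max(t,k) · P(T=t)P(K=k)
 = 3·0.1224 + 4·0.1054 + 6·0.1122 + 4·0.1008 + 4·0.0868 + 6·0.0924 + 6·0.1368 + 6·0.1178 + 6·0.1254
 = 0.3672 + 0.4216 + 0.6732 + 0.4032 + 0.3472 + 0.5544 + 0.8208 + 0.7068 + 0.7524
 = 5.0468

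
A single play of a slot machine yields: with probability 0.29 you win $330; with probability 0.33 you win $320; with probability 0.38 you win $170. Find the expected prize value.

265.9

E[payout] = 330·0.29 + 320·0.33 + 170·0.38
 = 95.7 + 105.6 + 64.6
 = 265.9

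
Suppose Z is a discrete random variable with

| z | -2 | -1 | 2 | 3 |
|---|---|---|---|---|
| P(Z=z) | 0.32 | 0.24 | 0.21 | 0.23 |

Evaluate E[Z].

E[Z] = Σ z·P(Z=z)
 = (-2)·0.32 + (-1)·0.24 + 2·0.21 + 3·0.23
 = (-0.64) + (-0.24) + 0.42 + 0.69
 = 0.23

0.23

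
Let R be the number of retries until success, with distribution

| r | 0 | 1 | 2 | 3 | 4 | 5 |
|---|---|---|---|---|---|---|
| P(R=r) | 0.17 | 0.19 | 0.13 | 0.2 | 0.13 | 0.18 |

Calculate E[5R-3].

E[5R-3] = Σ (5r-3)·P(R=r)
 = (-3)·0.17 + 2·0.19 + 7·0.13 + 12·0.2 + 17·0.13 + 22·0.18
 = (-0.51) + 0.38 + 0.91 + 2.4 + 2.21 + 3.96
 = 9.35

9.35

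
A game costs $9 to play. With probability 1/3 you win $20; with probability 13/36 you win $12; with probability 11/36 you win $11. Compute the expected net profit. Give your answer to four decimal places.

E[payout] = 20·1/3 + 12·13/36 + 11·11/36
 = 20/3 + 13/3 + 121/36
 = 517/36
Net = 517/36 - 9 = 193/36

5.3611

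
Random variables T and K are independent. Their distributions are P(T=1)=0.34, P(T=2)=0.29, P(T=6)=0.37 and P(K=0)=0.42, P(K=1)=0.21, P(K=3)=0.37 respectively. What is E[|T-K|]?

E[|T-K|] = Σ_t Σ_k |t-k| · P(T=t)P(K=k)
 = 1·0.1428 + 0·0.0714 + 2·0.1258 + 2·0.1218 + 1·0.0609 + 1·0.1073 + 6·0.1554 + 5·0.0777 + 3·0.1369
 = 0.1428 + 0 + 0.2516 + 0.2436 + 0.0609 + 0.1073 + 0.9324 + 0.3885 + 0.4107
 = 2.5378

2.5378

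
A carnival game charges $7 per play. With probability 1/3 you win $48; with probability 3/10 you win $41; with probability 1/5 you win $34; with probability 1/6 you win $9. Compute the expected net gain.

E[payout] = 48·1/3 + 41·3/10 + 34·1/5 + 9·1/6
 = 16 + 123/10 + 34/5 + 3/2
 = 183/5
Net = 183/5 - 7 = 148/5

29.6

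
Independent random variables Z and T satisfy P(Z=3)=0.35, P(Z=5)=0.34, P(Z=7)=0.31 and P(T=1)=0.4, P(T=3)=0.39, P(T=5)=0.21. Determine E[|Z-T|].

E[|Z-T|] = Σ_z Σ_t |z-t| · P(Z=z)P(T=t)
 = 2·0.14 + 0·0.1365 + 2·0.0735 + 4·0.136 + 2·0.1326 + 0·0.0714 + 6·0.124 + 4·0.1209 + 2·0.0651
 = 0.28 + 0 + 0.147 + 0.544 + 0.2652 + 0 + 0.744 + 0.4836 + 0.1302
 = 2.594

2.594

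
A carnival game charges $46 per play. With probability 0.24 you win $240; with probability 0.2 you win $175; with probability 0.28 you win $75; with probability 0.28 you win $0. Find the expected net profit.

67.6

E[payout] = 240·0.24 + 175·0.2 + 75·0.28 + 0·0.28
 = 57.6 + 35 + 21 + 0
 = 113.6
Net = 113.6 - 46 = 67.6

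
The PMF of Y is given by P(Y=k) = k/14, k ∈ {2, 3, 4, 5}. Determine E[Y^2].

16

E[Y^2] = Σ y^2·P(Y=y)
 = 4·1/7 + 9·3/14 + 16·2/7 + 25·5/14
 = 4/7 + 27/14 + 32/7 + 125/14
 = 16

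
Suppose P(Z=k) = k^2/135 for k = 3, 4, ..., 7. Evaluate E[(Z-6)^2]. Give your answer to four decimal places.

E[(Z-6)^2] = Σ (z-6)^2·P(Z=z)
 = 9·1/15 + 4·16/135 + 1·5/27 + 0·4/15 + 1·49/135
 = 3/5 + 64/135 + 5/27 + 0 + 49/135
 = 73/45

1.6222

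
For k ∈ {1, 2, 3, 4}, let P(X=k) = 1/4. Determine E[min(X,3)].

2.25

E[min(X,3)] = Σ min(x,3)·P(X=x)
 = 1·1/4 + 2·1/4 + 3·1/4 + 3·1/4
 = 1/4 + 1/2 + 3/4 + 3/4
 = 9/4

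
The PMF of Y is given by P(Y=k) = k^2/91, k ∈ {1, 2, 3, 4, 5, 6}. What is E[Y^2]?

25

E[Y^2] = Σ y^2·P(Y=y)
 = 1·1/91 + 4·4/91 + 9·9/91 + 16·16/91 + 25·25/91 + 36·36/91
 = 1/91 + 16/91 + 81/91 + 256/91 + 625/91 + 1296/91
 = 25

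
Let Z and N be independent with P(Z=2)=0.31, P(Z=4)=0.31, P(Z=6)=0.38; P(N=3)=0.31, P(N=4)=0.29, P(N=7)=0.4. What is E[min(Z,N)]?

3.4701

E[min(Z,N)] = Σ_z Σ_n min(z,n) · P(Z=z)P(N=n)
 = 2·0.0961 + 2·0.0899 + 2·0.124 + 3·0.0961 + 4·0.0899 + 4·0.124 + 3·0.1178 + 4·0.1102 + 6·0.152
 = 0.1922 + 0.1798 + 0.248 + 0.2883 + 0.3596 + 0.496 + 0.3534 + 0.4408 + 0.912
 = 3.4701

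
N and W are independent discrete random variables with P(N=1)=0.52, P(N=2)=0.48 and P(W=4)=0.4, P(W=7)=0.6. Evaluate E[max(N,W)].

E[max(N,W)] = Σ_n Σ_w max(n,w) · P(N=n)P(W=w)
 = 4·0.208 + 7·0.312 + 4·0.192 + 7·0.288
 = 0.832 + 2.184 + 0.768 + 2.016
 = 5.8

5.8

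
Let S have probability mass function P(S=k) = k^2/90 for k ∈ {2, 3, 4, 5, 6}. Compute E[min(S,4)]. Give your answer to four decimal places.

3.8111

E[min(S,4)] = Σ min(s,4)·P(S=s)
 = 2·2/45 + 3·1/10 + 4·8/45 + 4·5/18 + 4·2/5
 = 4/45 + 3/10 + 32/45 + 10/9 + 8/5
 = 343/90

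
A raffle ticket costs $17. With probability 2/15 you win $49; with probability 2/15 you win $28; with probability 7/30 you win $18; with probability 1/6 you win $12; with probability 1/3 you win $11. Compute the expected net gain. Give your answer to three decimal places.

3.133

E[payout] = 49·2/15 + 28·2/15 + 18·7/30 + 12·1/6 + 11·1/3
 = 98/15 + 56/15 + 21/5 + 2 + 11/3
 = 302/15
Net = 302/15 - 17 = 47/15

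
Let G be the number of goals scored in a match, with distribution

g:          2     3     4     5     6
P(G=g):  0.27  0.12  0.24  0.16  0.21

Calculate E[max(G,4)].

E[max(G,4)] = Σ max(g,4)·P(G=g)
 = 4·0.27 + 4·0.12 + 4·0.24 + 5·0.16 + 6·0.21
 = 1.08 + 0.48 + 0.96 + 0.8 + 1.26
 = 4.58

4.58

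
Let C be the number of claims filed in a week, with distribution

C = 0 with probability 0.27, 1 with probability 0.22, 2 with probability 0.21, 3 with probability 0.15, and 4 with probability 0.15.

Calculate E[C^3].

E[C^3] = Σ c^3·P(C=c)
 = 0·0.27 + 1·0.22 + 8·0.21 + 27·0.15 + 64·0.15
 = 0 + 0.22 + 1.68 + 4.05 + 9.6
 = 15.55

15.55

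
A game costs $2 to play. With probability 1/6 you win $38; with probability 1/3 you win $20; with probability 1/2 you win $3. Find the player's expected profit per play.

E[payout] = 38·1/6 + 20·1/3 + 3·1/2
 = 19/3 + 20/3 + 3/2
 = 29/2
Net = 29/2 - 2 = 25/2

12.5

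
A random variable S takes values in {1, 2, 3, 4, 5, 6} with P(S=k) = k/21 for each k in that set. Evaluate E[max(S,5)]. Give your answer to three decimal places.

5.286

E[max(S,5)] = Σ max(s,5)·P(S=s)
 = 5·1/21 + 5·2/21 + 5·1/7 + 5·4/21 + 5·5/21 + 6·2/7
 = 5/21 + 10/21 + 5/7 + 20/21 + 25/21 + 12/7
 = 37/7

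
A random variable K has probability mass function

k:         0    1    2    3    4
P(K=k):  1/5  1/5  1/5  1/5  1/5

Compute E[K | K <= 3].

P(K <= 3) = 1/5 + 1/5 + 1/5 + 1/5 = 4/5.
E[K | K <= 3] = [0·1/5 + 1·1/5 + 2·1/5 + 3·1/5] / (4/5)
 = 6/5 / (4/5)
 = 3/2

1.5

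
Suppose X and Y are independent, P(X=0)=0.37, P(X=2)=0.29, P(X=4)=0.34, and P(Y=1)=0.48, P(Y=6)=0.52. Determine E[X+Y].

5.54

E[X+Y] = Σ_x Σ_y (x+y) · P(X=x)P(Y=y)
 = 1·0.1776 + 6·0.1924 + 3·0.1392 + 8·0.1508 + 5·0.1632 + 10·0.1768
 = 0.1776 + 1.1544 + 0.4176 + 1.2064 + 0.816 + 1.768
 = 5.54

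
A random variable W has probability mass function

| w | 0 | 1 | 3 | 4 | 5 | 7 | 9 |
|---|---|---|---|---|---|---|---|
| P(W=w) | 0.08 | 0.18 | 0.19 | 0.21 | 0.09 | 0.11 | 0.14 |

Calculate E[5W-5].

E[5W-5] = Σ (5w-5)·P(W=w)
 = (-5)·0.08 + 0·0.18 + 10·0.19 + 15·0.21 + 20·0.09 + 30·0.11 + 40·0.14
 = (-0.4) + 0 + 1.9 + 3.15 + 1.8 + 3.3 + 5.6
 = 15.35

15.35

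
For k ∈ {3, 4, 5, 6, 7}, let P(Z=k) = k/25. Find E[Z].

E[Z] = Σ z·P(Z=z)
 = 3·3/25 + 4·4/25 + 5·1/5 + 6·6/25 + 7·7/25
 = 9/25 + 16/25 + 1 + 36/25 + 49/25
 = 27/5

5.4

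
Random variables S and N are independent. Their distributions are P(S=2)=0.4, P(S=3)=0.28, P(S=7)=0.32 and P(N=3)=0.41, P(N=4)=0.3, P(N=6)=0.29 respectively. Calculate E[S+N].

8.05

E[S+N] = Σ_s Σ_n (s+n) · P(S=s)P(N=n)
 = 5·0.164 + 6·0.12 + 8·0.116 + 6·0.1148 + 7·0.084 + 9·0.0812 + 10·0.1312 + 11·0.096 + 13·0.0928
 = 0.82 + 0.72 + 0.928 + 0.6888 + 0.588 + 0.7308 + 1.312 + 1.056 + 1.2064
 = 8.05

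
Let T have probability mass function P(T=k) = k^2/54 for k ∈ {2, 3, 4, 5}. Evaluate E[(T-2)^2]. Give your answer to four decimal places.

E[(T-2)^2] = Σ (t-2)^2·P(T=t)
 = 0·2/27 + 1·1/6 + 4·8/27 + 9·25/54
 = 0 + 1/6 + 32/27 + 25/6
 = 149/27

5.5185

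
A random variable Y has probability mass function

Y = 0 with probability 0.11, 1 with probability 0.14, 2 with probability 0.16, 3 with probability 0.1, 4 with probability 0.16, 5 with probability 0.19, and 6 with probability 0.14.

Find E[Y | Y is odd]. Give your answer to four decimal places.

P(Y is odd) = 0.14 + 0.1 + 0.19 = 0.43.
E[Y | Y is odd] = [1·0.14 + 3·0.1 + 5·0.19] / 0.43
 = 1.39 / 0.43
 = 139/43

3.2326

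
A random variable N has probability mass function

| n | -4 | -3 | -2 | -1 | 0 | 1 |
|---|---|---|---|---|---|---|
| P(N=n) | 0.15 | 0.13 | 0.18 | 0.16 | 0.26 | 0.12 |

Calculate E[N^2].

E[N^2] = Σ n^2·P(N=n)
 = 16·0.15 + 9·0.13 + 4·0.18 + 1·0.16 + 0·0.26 + 1·0.12
 = 2.4 + 1.17 + 0.72 + 0.16 + 0 + 0.12
 = 4.57

4.57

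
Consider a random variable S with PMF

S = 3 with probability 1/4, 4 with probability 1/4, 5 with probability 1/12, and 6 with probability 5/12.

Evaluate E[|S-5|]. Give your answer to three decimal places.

1.167

E[|S-5|] = Σ |s-5|·P(S=s)
 = 2·1/4 + 1·1/4 + 0·1/12 + 1·5/12
 = 1/2 + 1/4 + 0 + 5/12
 = 7/6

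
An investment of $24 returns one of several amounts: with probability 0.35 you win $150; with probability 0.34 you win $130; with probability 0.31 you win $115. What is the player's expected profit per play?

E[payout] = 150·0.35 + 130·0.34 + 115·0.31
 = 52.5 + 44.2 + 35.65
 = 132.35
Net = 132.35 - 24 = 108.35

108.35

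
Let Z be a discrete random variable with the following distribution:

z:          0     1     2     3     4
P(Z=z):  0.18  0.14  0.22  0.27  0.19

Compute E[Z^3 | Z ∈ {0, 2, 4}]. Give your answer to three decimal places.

P(Z ∈ {0, 2, 4}) = 0.18 + 0.22 + 0.19 = 0.59.
E[Z^3 | Z ∈ {0, 2, 4}] = [0·0.18 + 8·0.22 + 64·0.19] / 0.59
 = 13.92 / 0.59
 = 1392/59

23.593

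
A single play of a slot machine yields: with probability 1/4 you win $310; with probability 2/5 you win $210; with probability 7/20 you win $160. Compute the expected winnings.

E[payout] = 310·1/4 + 210·2/5 + 160·7/20
 = 155/2 + 84 + 56
 = 435/2

217.5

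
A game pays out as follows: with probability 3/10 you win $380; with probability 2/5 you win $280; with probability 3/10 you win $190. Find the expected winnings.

E[payout] = 380·3/10 + 280·2/5 + 190·3/10
 = 114 + 112 + 57
 = 283

283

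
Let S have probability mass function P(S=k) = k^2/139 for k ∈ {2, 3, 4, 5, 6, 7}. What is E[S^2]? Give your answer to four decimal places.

33.6331

E[S^2] = Σ s^2·P(S=s)
 = 4·4/139 + 9·9/139 + 16·16/139 + 25·25/139 + 36·36/139 + 49·49/139
 = 16/139 + 81/139 + 256/139 + 625/139 + 1296/139 + 2401/139
 = 4675/139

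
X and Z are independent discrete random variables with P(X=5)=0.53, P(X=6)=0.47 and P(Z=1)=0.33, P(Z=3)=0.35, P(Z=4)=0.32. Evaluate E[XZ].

14.5502

E[XZ] = Σ_x Σ_z xz · P(X=x)P(Z=z)
 = 5·0.1749 + 15·0.1855 + 20·0.1696 + 6·0.1551 + 18·0.1645 + 24·0.1504
 = 0.8745 + 2.7825 + 3.392 + 0.9306 + 2.961 + 3.6096
 = 14.5502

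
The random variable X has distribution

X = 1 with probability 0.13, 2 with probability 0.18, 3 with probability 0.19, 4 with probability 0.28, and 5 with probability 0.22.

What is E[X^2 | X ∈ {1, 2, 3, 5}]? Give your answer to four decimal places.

P(X ∈ {1, 2, 3, 5}) = 0.13 + 0.18 + 0.19 + 0.22 = 0.72.
E[X^2 | X ∈ {1, 2, 3, 5}] = [1·0.13 + 4·0.18 + 9·0.19 + 25·0.22] / 0.72
 = 8.06 / 0.72
 = 403/36

11.1944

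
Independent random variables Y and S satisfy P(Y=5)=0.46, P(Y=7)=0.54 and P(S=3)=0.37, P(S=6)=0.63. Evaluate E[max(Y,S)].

6.3698

E[max(Y,S)] = Σ_y Σ_s max(y,s) · P(Y=y)P(S=s)
 = 5·0.1702 + 6·0.2898 + 7·0.1998 + 7·0.3402
 = 0.851 + 1.7388 + 1.3986 + 2.3814
 = 6.3698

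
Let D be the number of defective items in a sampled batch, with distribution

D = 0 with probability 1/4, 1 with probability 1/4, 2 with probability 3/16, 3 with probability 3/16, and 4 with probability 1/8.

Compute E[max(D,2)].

E[max(D,2)] = Σ max(d,2)·P(D=d)
 = 2·1/4 + 2·1/4 + 2·3/16 + 3·3/16 + 4·1/8
 = 1/2 + 1/2 + 3/8 + 9/16 + 1/2
 = 39/16

2.4375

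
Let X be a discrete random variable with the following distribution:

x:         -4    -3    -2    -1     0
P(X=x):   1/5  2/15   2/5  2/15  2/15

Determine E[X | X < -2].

-3.6

P(X < -2) = 1/5 + 2/15 = 1/3.
E[X | X < -2] = [(-4)·1/5 + (-3)·2/15] / (1/3)
 = -6/5 / (1/3)
 = -18/5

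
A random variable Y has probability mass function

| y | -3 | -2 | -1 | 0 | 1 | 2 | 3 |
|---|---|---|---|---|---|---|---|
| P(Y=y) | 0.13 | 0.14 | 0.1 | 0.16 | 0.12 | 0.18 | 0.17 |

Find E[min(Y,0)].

-0.77

E[min(Y,0)] = Σ min(y,0)·P(Y=y)
 = (-3)·0.13 + (-2)·0.14 + (-1)·0.1 + 0·0.16 + 0·0.12 + 0·0.18 + 0·0.17
 = (-0.39) + (-0.28) + (-0.1) + 0 + 0 + 0 + 0
 = -0.77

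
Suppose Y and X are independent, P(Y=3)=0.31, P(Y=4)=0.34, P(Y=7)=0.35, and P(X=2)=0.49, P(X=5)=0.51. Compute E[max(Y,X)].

5.2296

E[max(Y,X)] = Σ_y Σ_x max(y,x) · P(Y=y)P(X=x)
 = 3·0.1519 + 5·0.1581 + 4·0.1666 + 5·0.1734 + 7·0.1715 + 7·0.1785
 = 0.4557 + 0.7905 + 0.6664 + 0.867 + 1.2005 + 1.2495
 = 5.2296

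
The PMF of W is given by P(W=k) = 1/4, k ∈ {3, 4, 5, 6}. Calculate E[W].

E[W] = Σ w·P(W=w)
 = 3·1/4 + 4·1/4 + 5·1/4 + 6·1/4
 = 3/4 + 1 + 5/4 + 3/2
 = 9/2

4.5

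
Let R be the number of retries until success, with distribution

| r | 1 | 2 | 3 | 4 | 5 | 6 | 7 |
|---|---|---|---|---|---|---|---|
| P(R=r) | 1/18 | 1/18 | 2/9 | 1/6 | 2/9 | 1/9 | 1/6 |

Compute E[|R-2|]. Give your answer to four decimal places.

E[|R-2|] = Σ |r-2|·P(R=r)
 = 1·1/18 + 0·1/18 + 1·2/9 + 2·1/6 + 3·2/9 + 4·1/9 + 5·1/6
 = 1/18 + 0 + 2/9 + 1/3 + 2/3 + 4/9 + 5/6
 = 23/9

2.5556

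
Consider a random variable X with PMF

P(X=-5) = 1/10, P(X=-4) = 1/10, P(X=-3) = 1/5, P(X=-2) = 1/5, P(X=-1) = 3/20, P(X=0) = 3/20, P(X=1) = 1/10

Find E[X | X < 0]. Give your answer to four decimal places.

-2.7333

P(X < 0) = 1/10 + 1/10 + 1/5 + 1/5 + 3/20 = 3/4.
E[X | X < 0] = [(-5)·1/10 + (-4)·1/10 + (-3)·1/5 + (-2)·1/5 + (-1)·3/20] / (3/4)
 = -41/20 / (3/4)
 = -41/15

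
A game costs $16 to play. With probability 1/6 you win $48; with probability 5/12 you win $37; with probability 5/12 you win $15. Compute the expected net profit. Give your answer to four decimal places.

E[payout] = 48·1/6 + 37·5/12 + 15·5/12
 = 8 + 185/12 + 25/4
 = 89/3
Net = 89/3 - 16 = 41/3

13.6667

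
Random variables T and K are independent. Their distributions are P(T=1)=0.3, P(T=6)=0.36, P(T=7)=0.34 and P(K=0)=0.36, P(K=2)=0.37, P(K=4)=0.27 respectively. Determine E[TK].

E[TK] = Σ_t Σ_k tk · P(T=t)P(K=k)
 = 0·0.108 + 2·0.111 + 4·0.081 + 0·0.1296 + 12·0.1332 + 24·0.0972 + 0·0.1224 + 14·0.1258 + 28·0.0918
 = 0 + 0.222 + 0.324 + 0 + 1.5984 + 2.3328 + 0 + 1.7612 + 2.5704
 = 8.8088

8.8088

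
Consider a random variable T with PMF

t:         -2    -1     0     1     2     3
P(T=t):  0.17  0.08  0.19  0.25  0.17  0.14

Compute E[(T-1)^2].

E[(T-1)^2] = Σ (t-1)^2·P(T=t)
 = 9·0.17 + 4·0.08 + 1·0.19 + 0·0.25 + 1·0.17 + 4·0.14
 = 1.53 + 0.32 + 0.19 + 0 + 0.17 + 0.56
 = 2.77

2.77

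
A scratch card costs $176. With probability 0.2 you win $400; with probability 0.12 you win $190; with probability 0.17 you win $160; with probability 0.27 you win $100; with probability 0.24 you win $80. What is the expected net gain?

E[payout] = 400·0.2 + 190·0.12 + 160·0.17 + 100·0.27 + 80·0.24
 = 80 + 22.8 + 27.2 + 27 + 19.2
 = 176.2
Net = 176.2 - 176 = 0.2

0.2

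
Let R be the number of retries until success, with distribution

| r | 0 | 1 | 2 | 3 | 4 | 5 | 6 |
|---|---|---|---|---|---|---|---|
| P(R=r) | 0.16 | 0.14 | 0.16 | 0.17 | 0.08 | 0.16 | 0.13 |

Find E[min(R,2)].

1.54

E[min(R,2)] = Σ min(r,2)·P(R=r)
 = 0·0.16 + 1·0.14 + 2·0.16 + 2·0.17 + 2·0.08 + 2·0.16 + 2·0.13
 = 0 + 0.14 + 0.32 + 0.34 + 0.16 + 0.32 + 0.26
 = 1.54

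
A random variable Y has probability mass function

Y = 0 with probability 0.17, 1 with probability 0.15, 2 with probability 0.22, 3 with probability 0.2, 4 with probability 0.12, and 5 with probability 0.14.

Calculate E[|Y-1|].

1.71

E[|Y-1|] = Σ |y-1|·P(Y=y)
 = 1·0.17 + 0·0.15 + 1·0.22 + 2·0.2 + 3·0.12 + 4·0.14
 = 0.17 + 0 + 0.22 + 0.4 + 0.36 + 0.56
 = 1.71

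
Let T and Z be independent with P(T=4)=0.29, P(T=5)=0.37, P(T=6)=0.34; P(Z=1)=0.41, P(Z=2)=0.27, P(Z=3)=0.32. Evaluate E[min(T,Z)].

1.91

E[min(T,Z)] = Σ_t Σ_z min(t,z) · P(T=t)P(Z=z)
 = 1·0.1189 + 2·0.0783 + 3·0.0928 + 1·0.1517 + 2·0.0999 + 3·0.1184 + 1·0.1394 + 2·0.0918 + 3·0.1088
 = 0.1189 + 0.1566 + 0.2784 + 0.1517 + 0.1998 + 0.3552 + 0.1394 + 0.1836 + 0.3264
 = 1.91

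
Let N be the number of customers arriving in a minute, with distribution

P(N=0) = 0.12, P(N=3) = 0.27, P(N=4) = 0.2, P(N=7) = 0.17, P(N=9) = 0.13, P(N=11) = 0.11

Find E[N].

5.18

E[N] = Σ n·P(N=n)
 = 0·0.12 + 3·0.27 + 4·0.2 + 7·0.17 + 9·0.13 + 11·0.11
 = 0 + 0.81 + 0.8 + 1.19 + 1.17 + 1.21
 = 5.18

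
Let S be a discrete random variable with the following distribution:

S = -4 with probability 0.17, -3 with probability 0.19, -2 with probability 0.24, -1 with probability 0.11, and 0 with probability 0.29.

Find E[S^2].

5.5

E[S^2] = Σ s^2·P(S=s)
 = 16·0.17 + 9·0.19 + 4·0.24 + 1·0.11 + 0·0.29
 = 2.72 + 1.71 + 0.96 + 0.11 + 0
 = 5.5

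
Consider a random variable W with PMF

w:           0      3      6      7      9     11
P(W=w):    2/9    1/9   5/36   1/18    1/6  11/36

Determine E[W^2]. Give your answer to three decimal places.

59.194

E[W^2] = Σ w^2·P(W=w)
 = 0·2/9 + 9·1/9 + 36·5/36 + 49·1/18 + 81·1/6 + 121·11/36
 = 0 + 1 + 5 + 49/18 + 27/2 + 1331/36
 = 2131/36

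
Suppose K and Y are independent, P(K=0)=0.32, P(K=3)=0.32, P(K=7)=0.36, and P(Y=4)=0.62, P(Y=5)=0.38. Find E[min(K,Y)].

2.5368

E[min(K,Y)] = Σ_k Σ_y min(k,y) · P(K=k)P(Y=y)
 = 0·0.1984 + 0·0.1216 + 3·0.1984 + 3·0.1216 + 4·0.2232 + 5·0.1368
 = 0 + 0 + 0.5952 + 0.3648 + 0.8928 + 0.684
 = 2.5368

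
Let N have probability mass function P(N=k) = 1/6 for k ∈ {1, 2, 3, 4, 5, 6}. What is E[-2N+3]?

E[-2N+3] = Σ (-2n+3)·P(N=n)
 = 1·1/6 + (-1)·1/6 + (-3)·1/6 + (-5)·1/6 + (-7)·1/6 + (-9)·1/6
 = 1/6 + (-1/6) + (-1/2) + (-5/6) + (-7/6) + (-3/2)
 = -4

-4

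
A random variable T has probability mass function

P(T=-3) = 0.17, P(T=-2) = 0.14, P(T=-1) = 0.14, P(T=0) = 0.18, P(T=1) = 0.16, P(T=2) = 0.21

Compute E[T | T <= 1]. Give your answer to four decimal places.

P(T <= 1) = 0.17 + 0.14 + 0.14 + 0.18 + 0.16 = 0.79.
E[T | T <= 1] = [(-3)·0.17 + (-2)·0.14 + (-1)·0.14 + 0·0.18 + 1·0.16] / 0.79
 = -0.77 / 0.79
 = -77/79

-0.9747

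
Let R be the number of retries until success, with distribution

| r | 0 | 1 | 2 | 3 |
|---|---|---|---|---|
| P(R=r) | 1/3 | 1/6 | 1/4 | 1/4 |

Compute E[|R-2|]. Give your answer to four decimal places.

1.0833

E[|R-2|] = Σ |r-2|·P(R=r)
 = 2·1/3 + 1·1/6 + 0·1/4 + 1·1/4
 = 2/3 + 1/6 + 0 + 1/4
 = 13/12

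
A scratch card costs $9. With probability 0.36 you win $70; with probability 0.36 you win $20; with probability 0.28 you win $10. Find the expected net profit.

E[payout] = 70·0.36 + 20·0.36 + 10·0.28
 = 25.2 + 7.2 + 2.8
 = 35.2
Net = 35.2 - 9 = 26.2

26.2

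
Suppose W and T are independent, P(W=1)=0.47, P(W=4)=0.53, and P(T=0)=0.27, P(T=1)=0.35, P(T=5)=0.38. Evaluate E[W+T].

4.84

E[W+T] = Σ_w Σ_t (w+t) · P(W=w)P(T=t)
 = 1·0.1269 + 2·0.1645 + 6·0.1786 + 4·0.1431 + 5·0.1855 + 9·0.2014
 = 0.1269 + 0.329 + 1.0716 + 0.5724 + 0.9275 + 1.8126
 = 4.84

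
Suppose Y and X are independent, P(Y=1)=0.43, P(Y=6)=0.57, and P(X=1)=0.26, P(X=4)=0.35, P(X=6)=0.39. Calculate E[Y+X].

E[Y+X] = Σ_y Σ_x (y+x) · P(Y=y)P(X=x)
 = 2·0.1118 + 5·0.1505 + 7·0.1677 + 7·0.1482 + 10·0.1995 + 12·0.2223
 = 0.2236 + 0.7525 + 1.1739 + 1.0374 + 1.995 + 2.6676
 = 7.85

7.85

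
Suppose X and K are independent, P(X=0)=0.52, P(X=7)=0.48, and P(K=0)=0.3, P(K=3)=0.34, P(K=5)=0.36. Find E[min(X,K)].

E[min(X,K)] = Σ_x Σ_k min(x,k) · P(X=x)P(K=k)
 = 0·0.156 + 0·0.1768 + 0·0.1872 + 0·0.144 + 3·0.1632 + 5·0.1728
 = 0 + 0 + 0 + 0 + 0.4896 + 0.864
 = 1.3536

1.3536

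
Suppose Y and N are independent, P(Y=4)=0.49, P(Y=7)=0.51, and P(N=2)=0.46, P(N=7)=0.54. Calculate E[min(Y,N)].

E[min(Y,N)] = Σ_y Σ_n min(y,n) · P(Y=y)P(N=n)
 = 2·0.2254 + 4·0.2646 + 2·0.2346 + 7·0.2754
 = 0.4508 + 1.0584 + 0.4692 + 1.9278
 = 3.9062

3.9062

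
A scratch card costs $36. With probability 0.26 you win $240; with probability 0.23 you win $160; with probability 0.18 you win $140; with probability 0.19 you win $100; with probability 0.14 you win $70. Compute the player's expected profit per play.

117.2

E[payout] = 240·0.26 + 160·0.23 + 140·0.18 + 100·0.19 + 70·0.14
 = 62.4 + 36.8 + 25.2 + 19 + 9.8
 = 153.2
Net = 153.2 - 36 = 117.2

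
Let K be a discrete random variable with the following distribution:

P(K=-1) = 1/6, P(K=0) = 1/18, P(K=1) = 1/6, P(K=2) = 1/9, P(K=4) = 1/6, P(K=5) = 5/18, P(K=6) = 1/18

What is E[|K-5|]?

E[|K-5|] = Σ |k-5|·P(K=k)
 = 6·1/6 + 5·1/18 + 4·1/6 + 3·1/9 + 1·1/6 + 0·5/18 + 1·1/18
 = 1 + 5/18 + 2/3 + 1/3 + 1/6 + 0 + 1/18
 = 5/2

2.5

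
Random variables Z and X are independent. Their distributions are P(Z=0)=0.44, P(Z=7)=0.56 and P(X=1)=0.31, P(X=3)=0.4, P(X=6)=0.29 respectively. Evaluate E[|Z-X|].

E[|Z-X|] = Σ_z Σ_x |z-x| · P(Z=z)P(X=x)
 = 1·0.1364 + 3·0.176 + 6·0.1276 + 6·0.1736 + 4·0.224 + 1·0.1624
 = 0.1364 + 0.528 + 0.7656 + 1.0416 + 0.896 + 0.1624
 = 3.53

3.53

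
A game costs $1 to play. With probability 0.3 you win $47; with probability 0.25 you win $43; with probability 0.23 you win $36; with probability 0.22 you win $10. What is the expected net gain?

34.33

E[payout] = 47·0.3 + 43·0.25 + 36·0.23 + 10·0.22
 = 14.1 + 10.75 + 8.28 + 2.2
 = 35.33
Net = 35.33 - 1 = 34.33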